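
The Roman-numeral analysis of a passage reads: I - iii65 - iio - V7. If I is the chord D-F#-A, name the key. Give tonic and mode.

I is given as D-F#-A — a major triad with root D.
If D is scale degree 1 and the mode makes that degree carry a major triad, the tonic is D and the mode is major.

D major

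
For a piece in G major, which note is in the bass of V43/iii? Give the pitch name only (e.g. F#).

The applied chord V43/iii is rooted on F#: F#-A#-C#-E.
The figure 43 means second inversion — the fifth is in the bass.

C#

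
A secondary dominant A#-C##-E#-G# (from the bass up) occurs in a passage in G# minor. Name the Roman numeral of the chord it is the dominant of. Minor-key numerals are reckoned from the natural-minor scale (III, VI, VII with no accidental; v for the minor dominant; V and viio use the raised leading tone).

V

The chord is a dominant seventh chord on A#.
A dominant resolves down a perfect fifth: A# → D#. In G# minor, D# is scale degree 5, i.e. V.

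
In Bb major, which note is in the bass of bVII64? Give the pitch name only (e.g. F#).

Eb

bVII in Bb major has root Ab; the chord is Ab-C-Eb.
The figure 64 means second inversion — the fifth is in the bass.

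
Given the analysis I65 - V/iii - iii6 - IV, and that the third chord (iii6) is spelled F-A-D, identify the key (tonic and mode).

Bb major

The chord Dm/F is a minor triad rooted on D; its label is iii6.
If D is scale degree 3 and the mode makes that degree carry a minor triad, the tonic is Bb and the mode is major.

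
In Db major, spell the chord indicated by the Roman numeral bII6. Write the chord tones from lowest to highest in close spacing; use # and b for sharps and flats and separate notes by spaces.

bII6 is the Neapolitan sixth — a major triad on the lowered second degree, here in its customary first inversion. In Db major that root is Ebb.
So the chord is Ebb-Gb-Bbb.
The figured bass 6 indicates first inversion, placing the third (Gb) in the bass: Gb-Bbb-Ebb.

Gb Bbb Ebb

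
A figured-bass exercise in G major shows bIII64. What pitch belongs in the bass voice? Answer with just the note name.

bIII in G major has root Bb; the chord is Bb-D-F.
The figure 64 means second inversion — the fifth is in the bass.

F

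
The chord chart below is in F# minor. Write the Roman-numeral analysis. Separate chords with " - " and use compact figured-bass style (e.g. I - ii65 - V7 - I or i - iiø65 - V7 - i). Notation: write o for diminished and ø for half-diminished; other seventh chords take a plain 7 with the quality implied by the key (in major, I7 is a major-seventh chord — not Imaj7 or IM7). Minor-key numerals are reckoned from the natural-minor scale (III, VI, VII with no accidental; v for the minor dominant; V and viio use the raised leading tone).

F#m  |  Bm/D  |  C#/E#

F#m: root F# is the tonic; minor triad there is i.
Bm/D: minor triad on B = scale degree 4 → iv6.
C#/E# has root C#, degree 5 in F# minor, so V6.

i - iv6 - V6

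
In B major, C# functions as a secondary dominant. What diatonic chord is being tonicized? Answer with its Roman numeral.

V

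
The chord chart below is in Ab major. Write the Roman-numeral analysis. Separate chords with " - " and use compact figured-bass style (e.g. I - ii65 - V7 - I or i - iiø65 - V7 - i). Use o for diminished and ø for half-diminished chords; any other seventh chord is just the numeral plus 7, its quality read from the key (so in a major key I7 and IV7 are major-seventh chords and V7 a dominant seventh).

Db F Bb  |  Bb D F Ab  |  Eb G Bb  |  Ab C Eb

Db-F-Bb: root Bb is the supertonic; minor triad there is ii6.
Bb-D-F-Ab: a dominant seventh chord on Bb, the applied dominant of V → V7/V.
Eb-G-Bb: root Eb is the dominant; major triad there is V.
Ab-C-Eb has root Ab, degree 1 in Ab major, so I.

ii6 - V7/V - V - I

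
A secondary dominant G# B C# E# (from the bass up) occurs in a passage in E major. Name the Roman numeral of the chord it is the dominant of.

ii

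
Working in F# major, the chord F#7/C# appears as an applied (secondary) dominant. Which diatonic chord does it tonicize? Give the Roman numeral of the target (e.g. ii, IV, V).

IV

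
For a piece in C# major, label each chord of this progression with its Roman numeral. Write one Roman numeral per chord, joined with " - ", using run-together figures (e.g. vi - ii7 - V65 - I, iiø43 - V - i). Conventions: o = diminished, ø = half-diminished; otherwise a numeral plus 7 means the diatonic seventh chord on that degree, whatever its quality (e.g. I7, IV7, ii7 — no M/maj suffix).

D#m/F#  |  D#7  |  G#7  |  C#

ii6 - V7/V - V7 - I

D#m/F#: root D# is the supertonic; minor triad there is ii6.
D#7: chromatic; D# is V of V, so V7/V.
G#7: root G# is the dominant; dominant seventh chord there is V7.
C#: root C# is the tonic; major triad there is I.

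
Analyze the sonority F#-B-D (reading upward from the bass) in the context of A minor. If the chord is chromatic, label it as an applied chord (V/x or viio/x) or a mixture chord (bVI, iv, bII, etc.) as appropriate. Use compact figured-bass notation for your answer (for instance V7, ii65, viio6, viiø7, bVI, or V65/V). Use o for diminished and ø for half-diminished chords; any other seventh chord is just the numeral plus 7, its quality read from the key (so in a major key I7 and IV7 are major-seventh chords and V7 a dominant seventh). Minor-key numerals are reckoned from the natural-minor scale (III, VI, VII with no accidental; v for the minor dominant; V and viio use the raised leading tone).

Stacked in thirds the chord is B-D-F#: a minor triad on B.
B is the second degree of A minor. This is the minor supertonic, borrowed from the parallel major (the Dorian ii).
With F# in the bass the chord is in second inversion, so the figured bass is 64.

ii64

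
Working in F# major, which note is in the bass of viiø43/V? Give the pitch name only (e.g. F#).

The applied chord viiø43/V is rooted on B#: B#-D#-F#-A#.
The figure 43 means second inversion — the fifth is in the bass.

F#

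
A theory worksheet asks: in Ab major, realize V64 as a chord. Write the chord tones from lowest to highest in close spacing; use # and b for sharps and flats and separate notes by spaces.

In Ab major, scale degree 5 is Eb, and the diatonic chord built there is a major triad.
Stacking thirds from Eb gives Eb-G-Bb.
The figured bass 64 indicates second inversion, placing the fifth (Bb) in the bass: Bb-Eb-G.

Bb Eb G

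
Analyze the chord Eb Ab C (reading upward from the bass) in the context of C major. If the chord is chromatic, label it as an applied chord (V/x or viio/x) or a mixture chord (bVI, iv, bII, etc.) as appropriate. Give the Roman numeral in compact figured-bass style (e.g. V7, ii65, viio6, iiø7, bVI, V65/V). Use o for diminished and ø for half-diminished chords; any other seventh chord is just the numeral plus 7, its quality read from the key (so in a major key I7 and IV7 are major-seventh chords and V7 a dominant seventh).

The pitches Ab-C-Eb form a major triad rooted on Ab.
Ab is the lowered sixth degree of C major (diatonic 6 would be A). This is a major triad on the lowered sixth degree, borrowed from the parallel minor.
With Eb in the bass the chord is in second inversion, so the figured bass is 64.

bVI64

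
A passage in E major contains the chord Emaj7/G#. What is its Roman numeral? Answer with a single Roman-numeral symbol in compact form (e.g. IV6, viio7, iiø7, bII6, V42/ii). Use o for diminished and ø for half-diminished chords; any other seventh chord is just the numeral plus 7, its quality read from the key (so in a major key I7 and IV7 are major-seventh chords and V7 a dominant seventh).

The pitches E-G#-B-D# form a major seventh chord rooted on E.
E is scale degree 1 in E major, and a major seventh chord on that degree is written I7.
With G# in the bass the chord is in first inversion, so the figured bass is 65.

I65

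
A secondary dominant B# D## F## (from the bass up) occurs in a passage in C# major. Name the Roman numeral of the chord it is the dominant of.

iii

The chord is a major triad on B#.
A dominant resolves down a perfect fifth: B# → E#. In C# major, E# is scale degree 3, i.e. iii.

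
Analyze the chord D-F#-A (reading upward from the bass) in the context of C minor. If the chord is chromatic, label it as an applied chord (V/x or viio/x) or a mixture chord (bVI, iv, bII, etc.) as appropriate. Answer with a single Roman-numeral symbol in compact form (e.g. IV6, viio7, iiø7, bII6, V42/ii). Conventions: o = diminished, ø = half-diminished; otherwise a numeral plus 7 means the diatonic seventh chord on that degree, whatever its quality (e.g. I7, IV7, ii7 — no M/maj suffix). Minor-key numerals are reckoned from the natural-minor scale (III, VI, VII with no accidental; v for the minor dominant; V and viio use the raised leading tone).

V/V

Stacked in thirds the chord is D-F#-A: a major triad on D.
D is not a diatonic chord root with this quality in C minor, but it lies a perfect fifth above G (V), so the chord functions as an applied dominant of V.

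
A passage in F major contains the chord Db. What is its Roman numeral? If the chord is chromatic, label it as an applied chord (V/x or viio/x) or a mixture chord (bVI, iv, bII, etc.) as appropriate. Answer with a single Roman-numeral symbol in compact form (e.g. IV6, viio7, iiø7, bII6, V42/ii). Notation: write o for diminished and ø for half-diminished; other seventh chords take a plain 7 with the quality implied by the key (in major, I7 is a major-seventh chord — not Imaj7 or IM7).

Stacked in thirds the chord is Db-F-Ab: a major triad on Db.
Db is the lowered sixth degree of F major (diatonic 6 would be D). This is a major triad on the lowered sixth degree, borrowed from the parallel minor.

bVI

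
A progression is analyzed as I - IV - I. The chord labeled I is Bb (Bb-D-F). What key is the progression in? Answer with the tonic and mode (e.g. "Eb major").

The anchor chord is a major triad on Bb, labeled I.
If Bb is scale degree 1 and the mode makes that degree carry a major triad, the tonic is Bb and the mode is major.

Bb major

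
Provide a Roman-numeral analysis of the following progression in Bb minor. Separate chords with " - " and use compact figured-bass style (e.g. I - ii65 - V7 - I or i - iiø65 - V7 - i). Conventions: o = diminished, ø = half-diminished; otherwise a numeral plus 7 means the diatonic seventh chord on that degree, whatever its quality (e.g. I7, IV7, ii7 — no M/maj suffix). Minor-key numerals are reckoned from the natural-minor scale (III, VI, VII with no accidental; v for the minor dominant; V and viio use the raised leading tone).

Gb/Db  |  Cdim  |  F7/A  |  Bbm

Gb/Db: major triad on Gb = scale degree 6 → VI64.
Cdim: diminished triad on C = scale degree 2 → iio.
F7/A has root F, degree 5 in Bb minor, so V65.
Bbm: root Bb is the tonic; minor triad there is i.

VI64 - iio - V65 - i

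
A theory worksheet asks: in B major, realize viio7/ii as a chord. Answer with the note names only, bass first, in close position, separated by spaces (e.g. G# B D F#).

viio7/ii is a secondary leading-tone chord. The target ii is C# in B major; the applied chord is rooted a semitone below, on B#.
Building a fully diminished seventh chord on B# gives B#-D#-F#-A.

B# D# F# A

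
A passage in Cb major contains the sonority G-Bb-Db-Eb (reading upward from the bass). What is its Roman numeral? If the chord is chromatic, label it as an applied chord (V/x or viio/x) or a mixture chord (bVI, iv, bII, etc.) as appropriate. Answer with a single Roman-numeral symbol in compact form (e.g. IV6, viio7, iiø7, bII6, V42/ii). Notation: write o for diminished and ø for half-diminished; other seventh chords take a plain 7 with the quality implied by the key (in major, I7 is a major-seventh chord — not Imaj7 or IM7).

The pitches Eb-G-Bb-Db form a dominant seventh chord rooted on Eb.
Eb is not a diatonic chord root with this quality in Cb major, but it lies a perfect fifth above Ab (vi), so the chord functions as an applied dominant of vi.
With G in the bass the chord is in first inversion, so the figured bass is 65.

V65/vi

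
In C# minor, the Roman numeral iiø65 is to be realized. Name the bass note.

F#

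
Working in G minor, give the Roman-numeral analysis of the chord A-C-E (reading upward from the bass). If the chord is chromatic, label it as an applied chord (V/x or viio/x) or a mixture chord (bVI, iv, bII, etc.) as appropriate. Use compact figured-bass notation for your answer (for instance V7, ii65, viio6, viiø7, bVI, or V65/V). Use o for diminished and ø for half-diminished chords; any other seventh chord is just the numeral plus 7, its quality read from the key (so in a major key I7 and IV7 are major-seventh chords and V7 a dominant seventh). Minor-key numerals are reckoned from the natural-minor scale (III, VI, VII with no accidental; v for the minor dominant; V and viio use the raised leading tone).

ii

Stacked in thirds the chord is A-C-E: a minor triad on A.
A is the second degree of G minor. This is the minor supertonic, borrowed from the parallel major (the Dorian ii).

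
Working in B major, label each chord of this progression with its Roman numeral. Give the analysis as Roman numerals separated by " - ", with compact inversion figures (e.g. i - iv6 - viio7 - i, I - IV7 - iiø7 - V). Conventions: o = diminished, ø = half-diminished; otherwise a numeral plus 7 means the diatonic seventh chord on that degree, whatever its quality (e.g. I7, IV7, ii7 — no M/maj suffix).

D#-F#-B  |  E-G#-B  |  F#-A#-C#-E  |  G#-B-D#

I6 - IV - V7 - vi

D#-F#-B: major triad on B = scale degree 1 → I6.
E-G#-B: major triad on E = scale degree 4 → IV.
F#-A#-C#-E: root F# is the dominant; dominant seventh chord there is V7.
G#-B-D#: root G# is the submediant; minor triad there is vi.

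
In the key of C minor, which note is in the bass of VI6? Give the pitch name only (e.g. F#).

C

VI in C minor has root Ab; the chord is Ab-C-Eb.
The figure 6 means first inversion — the third is in the bass.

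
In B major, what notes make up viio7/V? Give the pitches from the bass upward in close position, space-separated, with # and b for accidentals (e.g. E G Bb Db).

E# G# B D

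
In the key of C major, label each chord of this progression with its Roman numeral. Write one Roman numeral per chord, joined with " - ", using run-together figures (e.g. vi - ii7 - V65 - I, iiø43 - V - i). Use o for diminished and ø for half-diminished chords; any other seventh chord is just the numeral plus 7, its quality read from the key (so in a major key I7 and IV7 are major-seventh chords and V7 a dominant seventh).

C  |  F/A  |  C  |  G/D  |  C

I - IV6 - I - V64 - I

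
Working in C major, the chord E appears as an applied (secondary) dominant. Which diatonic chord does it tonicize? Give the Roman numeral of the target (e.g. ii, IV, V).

vi

The chord is a major triad on E.
A dominant resolves down a perfect fifth: E → A. In C major, A is scale degree 6, i.e. vi.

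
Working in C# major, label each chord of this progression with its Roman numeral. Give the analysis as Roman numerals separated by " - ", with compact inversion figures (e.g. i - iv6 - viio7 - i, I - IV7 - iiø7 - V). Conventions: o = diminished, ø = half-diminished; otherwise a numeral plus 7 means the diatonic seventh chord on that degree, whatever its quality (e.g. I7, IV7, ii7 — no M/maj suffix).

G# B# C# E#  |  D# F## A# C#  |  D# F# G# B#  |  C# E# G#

I43 - V7/V - V43 - I

G#-B#-C#-E#: root C# is the tonic; major seventh chord there is I43.
D#-F##-A#-C# is the secondary dominant of V (dominant seventh chord on D#): V7/V.
D#-F#-G#-B# has root G#, degree 5 in C# major, so V43.
C#-E#-G#: major triad on C# = scale degree 1 → I.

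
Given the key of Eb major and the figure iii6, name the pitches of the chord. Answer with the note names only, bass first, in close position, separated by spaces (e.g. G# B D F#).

Bb D G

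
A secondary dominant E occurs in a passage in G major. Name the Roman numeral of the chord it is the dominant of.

The chord is a major triad on E.
A dominant resolves down a perfect fifth: E → A. In G major, A is scale degree 2, i.e. ii.

ii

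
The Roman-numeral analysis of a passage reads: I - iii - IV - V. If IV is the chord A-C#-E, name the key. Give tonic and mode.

IV is given as A-C#-E — a major triad with root A.
IV on A implies A is the subdominant; that puts the tonic at E, and the uppercase numeral fits major mode.

E major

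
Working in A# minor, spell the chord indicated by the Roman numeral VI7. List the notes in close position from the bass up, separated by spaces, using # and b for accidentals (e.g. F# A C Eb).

F# A# C# E#

In A# minor, the sixth degree is F#, and the diatonic chord built there is a major seventh chord.
That chord is spelled F#-A#-C#-E#.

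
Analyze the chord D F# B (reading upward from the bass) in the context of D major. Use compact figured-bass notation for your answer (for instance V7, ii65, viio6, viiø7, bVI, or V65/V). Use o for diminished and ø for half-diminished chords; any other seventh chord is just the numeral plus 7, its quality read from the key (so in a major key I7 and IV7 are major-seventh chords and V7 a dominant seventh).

vi6

Stacked in thirds the chord is B-D-F#: a minor triad on B.
B is scale degree 6 in D major, and a minor triad on that degree is written vi.
With D in the bass the chord is in first inversion, so the figured bass is 6.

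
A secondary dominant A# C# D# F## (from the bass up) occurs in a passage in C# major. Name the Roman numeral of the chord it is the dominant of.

V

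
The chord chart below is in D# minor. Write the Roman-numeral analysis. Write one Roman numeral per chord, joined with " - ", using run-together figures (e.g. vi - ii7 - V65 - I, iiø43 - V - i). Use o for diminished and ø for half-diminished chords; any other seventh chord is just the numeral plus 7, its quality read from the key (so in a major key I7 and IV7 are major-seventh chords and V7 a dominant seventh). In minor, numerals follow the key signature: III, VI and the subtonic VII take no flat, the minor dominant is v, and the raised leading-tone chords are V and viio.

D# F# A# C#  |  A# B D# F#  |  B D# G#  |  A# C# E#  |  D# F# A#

i7 - VI42 - iv6 - v - i

D#-F#-A#-C#: minor seventh chord on D# = scale degree 1 → i7.
A#-B-D#-F#: major seventh chord on B = scale degree 6 → VI42.
B-D#-G# has root G#, degree 4 in D# minor, so iv6.
A#-C#-E#: root A# is the dominant; minor triad there is v.
D#-F#-A#: root D# is the tonic; minor triad there is i.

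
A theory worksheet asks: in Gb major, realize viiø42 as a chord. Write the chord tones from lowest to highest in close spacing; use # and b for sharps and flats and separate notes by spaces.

Eb F Ab Cb

The numeral's case and figure indicate a half-diminished seventh chord. In Gb major its root, scale degree 7, is F.
Stacking thirds from F gives F-Ab-Cb-Eb.
The figured bass 42 indicates third inversion, placing the seventh (Eb) in the bass: Eb-F-Ab-Cb.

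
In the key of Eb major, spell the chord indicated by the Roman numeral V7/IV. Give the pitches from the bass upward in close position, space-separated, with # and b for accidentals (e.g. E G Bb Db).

Eb G Bb Db

V7/IV is a secondary dominant — the dominant seventh of IV. IV in Eb major is Ab, so the applied chord's root is Eb, a perfect fifth above.
Building a dominant seventh chord on Eb gives Eb-G-Bb-Db.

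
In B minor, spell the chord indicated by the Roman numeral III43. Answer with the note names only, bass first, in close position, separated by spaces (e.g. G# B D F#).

In B minor, the mediant is D, and the diatonic chord built there is a major seventh chord.
Stacking thirds from D gives D-F#-A-C#.
The figured bass 43 indicates second inversion, placing the fifth (A) in the bass: A-C#-D-F#.

A C# D F#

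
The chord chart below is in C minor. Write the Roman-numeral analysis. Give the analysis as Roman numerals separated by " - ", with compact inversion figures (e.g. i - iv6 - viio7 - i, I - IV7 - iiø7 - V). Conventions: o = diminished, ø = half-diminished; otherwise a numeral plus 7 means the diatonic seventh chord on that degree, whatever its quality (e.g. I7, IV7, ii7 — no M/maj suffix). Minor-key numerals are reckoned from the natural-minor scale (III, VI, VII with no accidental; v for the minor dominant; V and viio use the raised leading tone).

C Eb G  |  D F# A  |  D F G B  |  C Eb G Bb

C-Eb-G has root C, degree 1 in C minor, so i.
D-F#-A: chromatic; D is V of V, so V/V.
D-F-G-B has root G, degree 5 in C minor, so V43.
C-Eb-G-Bb: minor seventh chord on C = scale degree 1 → i7.

i - V/V - V43 - i7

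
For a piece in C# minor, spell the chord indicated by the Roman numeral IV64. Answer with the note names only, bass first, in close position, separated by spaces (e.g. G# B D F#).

C# F# A#

Scale degree 4 in C# minor is F#; here the chord built on it is altered to a major triad. IV64 is the major subdominant, borrowed from the parallel major.
So the chord is F#-A#-C#, a major triad.
The figured bass 64 indicates second inversion, placing the fifth (C#) in the bass: C#-F#-A#.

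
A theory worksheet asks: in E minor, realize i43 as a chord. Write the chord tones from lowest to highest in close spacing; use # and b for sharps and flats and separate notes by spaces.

In E minor, the tonic is E, and the diatonic chord built there is a minor seventh chord.
Stacking thirds from E gives E-G-B-D.
With the 43 figure the chord is in second inversion; from the bass B upward in close position it reads B-D-E-G.

B D E G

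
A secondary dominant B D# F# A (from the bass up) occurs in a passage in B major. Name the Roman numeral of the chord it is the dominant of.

IV

The chord is a dominant seventh chord on B.
A dominant resolves down a perfect fifth: B → E. In B major, E is scale degree 4, i.e. IV.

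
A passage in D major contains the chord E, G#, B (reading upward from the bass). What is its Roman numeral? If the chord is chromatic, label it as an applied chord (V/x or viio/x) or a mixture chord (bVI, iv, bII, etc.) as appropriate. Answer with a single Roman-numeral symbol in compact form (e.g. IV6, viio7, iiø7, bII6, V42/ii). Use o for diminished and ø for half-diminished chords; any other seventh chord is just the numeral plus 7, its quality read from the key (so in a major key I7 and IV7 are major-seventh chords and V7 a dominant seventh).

V/V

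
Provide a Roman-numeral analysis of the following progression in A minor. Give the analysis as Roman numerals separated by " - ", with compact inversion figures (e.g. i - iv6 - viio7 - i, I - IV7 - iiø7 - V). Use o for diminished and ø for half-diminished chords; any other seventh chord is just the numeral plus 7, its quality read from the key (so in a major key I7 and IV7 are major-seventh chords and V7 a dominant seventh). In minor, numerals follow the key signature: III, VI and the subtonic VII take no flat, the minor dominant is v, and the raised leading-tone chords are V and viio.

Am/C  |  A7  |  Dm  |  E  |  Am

Am/C: minor triad on A = scale degree 1 → i6.
A7: chromatic; A is V of iv, so V7/iv.
Dm: root D is the subdominant; minor triad there is iv.
E: root E is the dominant; major triad there is V.
Am: minor triad on A = scale degree 1 → i.

i6 - V7/iv - iv - V - i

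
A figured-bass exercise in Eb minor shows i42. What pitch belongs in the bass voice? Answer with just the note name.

i in Eb minor has root Eb; the chord is Eb-Gb-Bb-Db.
The figure 42 means third inversion — the seventh is in the bass.

Db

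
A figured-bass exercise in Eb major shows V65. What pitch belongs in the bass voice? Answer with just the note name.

D

V in Eb major has root Bb; the chord is Bb-D-F-Ab.
The figure 65 means first inversion — the third is in the bass.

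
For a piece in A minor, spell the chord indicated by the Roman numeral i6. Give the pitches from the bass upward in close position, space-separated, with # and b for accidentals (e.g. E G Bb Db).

The numeral's case and figure indicate a minor triad. In A minor its root, the first degree, is A.
That chord is spelled A-C-E.
The figured bass 6 indicates first inversion, placing the third (C) in the bass: C-E-A.

C E A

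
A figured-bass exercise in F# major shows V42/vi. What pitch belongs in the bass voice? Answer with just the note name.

G#

The applied chord V42/vi is rooted on A#: A#-C##-E#-G#.
The figure 42 means third inversion — the seventh is in the bass.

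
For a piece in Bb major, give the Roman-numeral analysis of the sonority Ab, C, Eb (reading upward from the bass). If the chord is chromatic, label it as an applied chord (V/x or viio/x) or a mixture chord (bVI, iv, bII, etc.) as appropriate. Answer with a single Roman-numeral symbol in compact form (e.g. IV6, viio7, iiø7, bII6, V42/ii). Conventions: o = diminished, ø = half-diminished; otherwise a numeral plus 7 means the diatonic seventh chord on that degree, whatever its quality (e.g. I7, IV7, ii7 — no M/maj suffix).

bVII

Stacked in thirds the chord is Ab-C-Eb: a major triad on Ab.
Ab is the lowered seventh degree of Bb major (diatonic 7 would be A). This is a major triad on the lowered seventh degree (the subtonic), borrowed from the parallel minor.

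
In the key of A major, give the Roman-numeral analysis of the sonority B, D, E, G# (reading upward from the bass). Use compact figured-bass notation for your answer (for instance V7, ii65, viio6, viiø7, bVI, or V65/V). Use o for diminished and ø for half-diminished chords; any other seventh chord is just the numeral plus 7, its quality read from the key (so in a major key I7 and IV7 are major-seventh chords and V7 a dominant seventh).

Stacked in thirds the chord is E-G#-B-D: a dominant seventh chord on E.
In A major, E is the dominant; the diatonic dominant seventh chord there is V7.
With B in the bass the chord is in second inversion, so the figured bass is 43.

V43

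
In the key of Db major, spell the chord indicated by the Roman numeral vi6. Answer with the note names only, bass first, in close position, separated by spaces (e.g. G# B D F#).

Db F Bb

The numeral's case and figure indicate a minor triad. In Db major its root, the submediant, is Bb.
That chord is spelled Bb-Db-F.
The figured bass 6 indicates first inversion, placing the third (Db) in the bass: Db-F-Bb.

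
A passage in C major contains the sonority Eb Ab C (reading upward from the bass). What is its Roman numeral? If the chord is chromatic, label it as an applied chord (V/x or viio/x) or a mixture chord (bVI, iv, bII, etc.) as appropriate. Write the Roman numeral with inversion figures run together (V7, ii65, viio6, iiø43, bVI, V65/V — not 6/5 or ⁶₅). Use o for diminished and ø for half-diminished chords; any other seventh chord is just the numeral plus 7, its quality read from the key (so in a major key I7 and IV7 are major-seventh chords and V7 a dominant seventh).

The pitches Ab-C-Eb form a major triad rooted on Ab.
Ab is the lowered sixth degree of C major (diatonic 6 would be A). This is a major triad on the lowered sixth degree, borrowed from the parallel minor.
With Eb in the bass the chord is in second inversion, so the figured bass is 64.

bVI64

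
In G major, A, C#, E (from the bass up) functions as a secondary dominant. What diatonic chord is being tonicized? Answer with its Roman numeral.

V

The chord is a major triad on A.
A dominant resolves down a perfect fifth: A → D. In G major, D is scale degree 5, i.e. V.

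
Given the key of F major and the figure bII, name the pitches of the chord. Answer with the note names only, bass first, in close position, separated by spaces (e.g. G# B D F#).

Gb Bb Db

bII is the Neapolitan chord — a major triad on the lowered second degree. In F major that root is Gb.
So the chord is Gb-Bb-Db, a major triad.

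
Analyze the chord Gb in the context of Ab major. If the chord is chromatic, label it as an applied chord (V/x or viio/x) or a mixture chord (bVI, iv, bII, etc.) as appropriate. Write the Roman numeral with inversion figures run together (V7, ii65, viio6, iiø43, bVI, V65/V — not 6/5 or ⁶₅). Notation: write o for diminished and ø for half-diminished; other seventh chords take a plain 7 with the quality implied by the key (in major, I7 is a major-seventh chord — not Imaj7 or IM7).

Stacked in thirds the chord is Gb-Bb-Db: a major triad on Gb.
Gb is the lowered seventh degree of Ab major (diatonic 7 would be G). This is a major triad on the lowered seventh degree (the subtonic), borrowed from the parallel minor.

bVII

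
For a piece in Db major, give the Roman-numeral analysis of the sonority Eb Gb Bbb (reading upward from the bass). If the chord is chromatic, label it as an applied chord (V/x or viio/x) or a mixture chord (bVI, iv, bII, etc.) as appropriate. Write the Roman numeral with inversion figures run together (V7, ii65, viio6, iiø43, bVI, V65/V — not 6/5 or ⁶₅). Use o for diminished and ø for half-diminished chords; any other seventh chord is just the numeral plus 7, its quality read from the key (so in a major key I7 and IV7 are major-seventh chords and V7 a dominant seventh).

iio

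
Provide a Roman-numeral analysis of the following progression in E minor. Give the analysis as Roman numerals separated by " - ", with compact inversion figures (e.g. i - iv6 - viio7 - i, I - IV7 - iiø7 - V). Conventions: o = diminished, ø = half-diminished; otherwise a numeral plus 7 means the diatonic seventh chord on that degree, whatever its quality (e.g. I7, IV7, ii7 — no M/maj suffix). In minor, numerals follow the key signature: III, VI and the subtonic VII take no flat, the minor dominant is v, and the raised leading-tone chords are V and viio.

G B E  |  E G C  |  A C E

i6 - VI6 - iv

G-B-E: root E is the tonic; minor triad there is i6.
E-G-C: major triad on C = scale degree 6 → VI6.
A-C-E: root A is the subdominant; minor triad there is iv.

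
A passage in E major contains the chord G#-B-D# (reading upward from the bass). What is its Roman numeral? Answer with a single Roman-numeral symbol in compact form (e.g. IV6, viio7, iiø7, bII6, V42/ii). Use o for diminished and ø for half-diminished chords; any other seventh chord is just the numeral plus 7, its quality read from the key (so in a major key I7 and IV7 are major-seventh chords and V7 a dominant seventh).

The pitches G#-B-D# form a minor triad rooted on G#.
G# is scale degree 3 in E major, and a minor triad on that degree is written iii.

iii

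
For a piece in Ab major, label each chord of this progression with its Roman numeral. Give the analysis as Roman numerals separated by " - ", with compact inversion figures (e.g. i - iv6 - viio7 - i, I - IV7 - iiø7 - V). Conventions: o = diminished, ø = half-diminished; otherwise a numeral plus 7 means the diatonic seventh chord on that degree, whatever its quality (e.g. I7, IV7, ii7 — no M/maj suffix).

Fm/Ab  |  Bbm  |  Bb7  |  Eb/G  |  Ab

vi6 - ii - V7/V - V6 - I

Fm/Ab: minor triad on F = scale degree 6 → vi6.
Bbm: root Bb is the supertonic; minor triad there is ii.
Bb7: chromatic; Bb is V of V, so V7/V.
Eb/G: major triad on Eb = scale degree 5 → V6.
Ab has root Ab, degree 1 in Ab major, so I.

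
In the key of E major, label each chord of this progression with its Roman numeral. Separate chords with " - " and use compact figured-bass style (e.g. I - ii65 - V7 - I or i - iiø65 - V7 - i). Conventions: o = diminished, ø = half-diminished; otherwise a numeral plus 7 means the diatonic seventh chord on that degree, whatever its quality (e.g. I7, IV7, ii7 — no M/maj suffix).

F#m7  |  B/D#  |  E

ii7 - V6 - I

F#m7: minor seventh chord on F# = scale degree 2 → ii7.
B/D# has root B, degree 5 in E major, so V6.
E: root E is the tonic; major triad there is I.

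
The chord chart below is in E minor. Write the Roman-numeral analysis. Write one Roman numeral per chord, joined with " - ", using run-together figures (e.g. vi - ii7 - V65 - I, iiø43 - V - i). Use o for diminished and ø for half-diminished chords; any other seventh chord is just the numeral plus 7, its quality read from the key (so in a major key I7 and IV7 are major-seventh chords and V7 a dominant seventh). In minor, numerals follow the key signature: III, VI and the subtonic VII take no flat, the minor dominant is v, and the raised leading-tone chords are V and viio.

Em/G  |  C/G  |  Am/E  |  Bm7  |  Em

i6 - VI64 - iv64 - v7 - i

Em/G: minor triad on E = scale degree 1 → i6.
C/G: root C is the submediant; major triad there is VI64.
Am/E: root A is the subdominant; minor triad there is iv64.
Bm7: root B is the dominant; minor seventh chord there is v7.
Em: minor triad on E = scale degree 1 → i.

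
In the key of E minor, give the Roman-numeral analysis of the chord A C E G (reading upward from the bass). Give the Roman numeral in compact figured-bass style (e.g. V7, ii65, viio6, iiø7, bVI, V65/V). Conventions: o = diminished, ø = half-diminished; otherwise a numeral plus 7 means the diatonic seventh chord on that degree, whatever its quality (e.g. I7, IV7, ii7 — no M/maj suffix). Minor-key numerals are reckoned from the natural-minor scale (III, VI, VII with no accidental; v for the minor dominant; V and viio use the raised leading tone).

iv7

The pitches A-C-E-G form a minor seventh chord rooted on A.
In E minor, A is the subdominant; the diatonic minor seventh chord there is iv7.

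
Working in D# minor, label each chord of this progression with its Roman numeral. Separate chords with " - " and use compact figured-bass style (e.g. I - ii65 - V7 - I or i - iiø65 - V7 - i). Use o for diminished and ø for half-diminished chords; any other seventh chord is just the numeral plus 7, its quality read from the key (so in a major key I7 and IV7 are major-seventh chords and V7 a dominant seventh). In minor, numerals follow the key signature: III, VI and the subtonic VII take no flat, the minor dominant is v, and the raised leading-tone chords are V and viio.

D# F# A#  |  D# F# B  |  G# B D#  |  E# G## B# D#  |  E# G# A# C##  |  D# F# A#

i - VI6 - iv - V7/V - V43 - i

D#-F#-A# has root D#, degree 1 in D# minor, so i.
D#-F#-B has root B, degree 6 in D# minor, so VI6.
G#-B-D#: root G# is the subdominant; minor triad there is iv.
E#-G##-B#-D# is the secondary dominant of V (dominant seventh chord on E#): V7/V.
E#-G#-A#-C##: dominant seventh chord on A# = scale degree 5 → V43.
D#-F#-A#: minor triad on D# = scale degree 1 → i.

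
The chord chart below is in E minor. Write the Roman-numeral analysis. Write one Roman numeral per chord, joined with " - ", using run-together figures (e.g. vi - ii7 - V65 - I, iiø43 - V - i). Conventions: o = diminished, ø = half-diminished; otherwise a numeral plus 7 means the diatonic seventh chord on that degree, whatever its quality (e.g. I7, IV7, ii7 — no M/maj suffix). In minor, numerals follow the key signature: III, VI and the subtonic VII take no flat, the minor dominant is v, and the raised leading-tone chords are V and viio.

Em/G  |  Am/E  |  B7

Em/G has root E, degree 1 in E minor, so i6.
Am/E: root A is the subdominant; minor triad there is iv64.
B7: dominant seventh chord on B = scale degree 5 → V7.

i6 - iv64 - V7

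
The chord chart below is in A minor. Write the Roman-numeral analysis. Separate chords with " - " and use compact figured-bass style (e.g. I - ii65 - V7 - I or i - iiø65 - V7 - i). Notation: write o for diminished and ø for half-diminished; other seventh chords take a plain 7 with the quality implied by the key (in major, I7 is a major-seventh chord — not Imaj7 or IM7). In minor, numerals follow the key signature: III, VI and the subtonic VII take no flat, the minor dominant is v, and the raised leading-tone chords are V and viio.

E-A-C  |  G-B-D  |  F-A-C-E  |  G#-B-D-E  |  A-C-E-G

E-A-C: minor triad on A = scale degree 1 → i64.
G-B-D: major triad on G = scale degree 7 → VII.
F-A-C-E: root F is the submediant; major seventh chord there is VI7.
G#-B-D-E has root E, degree 5 in A minor, so V65.
A-C-E-G: root A is the tonic; minor seventh chord there is i7.

i64 - VII - VI7 - V65 - i7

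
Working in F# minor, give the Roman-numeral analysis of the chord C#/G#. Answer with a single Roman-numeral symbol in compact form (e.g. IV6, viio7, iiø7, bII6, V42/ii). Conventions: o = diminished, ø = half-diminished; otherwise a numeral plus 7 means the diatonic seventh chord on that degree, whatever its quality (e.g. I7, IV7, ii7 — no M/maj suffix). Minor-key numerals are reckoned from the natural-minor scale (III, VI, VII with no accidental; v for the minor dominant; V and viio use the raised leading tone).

The pitches C#-E#-G# form a major triad rooted on C#.
In F# minor, C# is the dominant; the diatonic major triad there is V.
With G# in the bass the chord is in second inversion, so the figured bass is 64.

V64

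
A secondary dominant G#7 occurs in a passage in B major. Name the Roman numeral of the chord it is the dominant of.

The chord is a dominant seventh chord on G#.
A dominant resolves down a perfect fifth: G# → C#. In B major, C# is scale degree 2, i.e. ii.

ii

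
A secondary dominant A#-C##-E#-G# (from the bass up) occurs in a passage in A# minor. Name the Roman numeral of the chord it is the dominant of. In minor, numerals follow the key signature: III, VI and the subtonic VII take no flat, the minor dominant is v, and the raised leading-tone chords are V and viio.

iv

The chord is a dominant seventh chord on A#.
A dominant resolves down a perfect fifth: A# → D#. In A# minor, D# is scale degree 4, i.e. iv.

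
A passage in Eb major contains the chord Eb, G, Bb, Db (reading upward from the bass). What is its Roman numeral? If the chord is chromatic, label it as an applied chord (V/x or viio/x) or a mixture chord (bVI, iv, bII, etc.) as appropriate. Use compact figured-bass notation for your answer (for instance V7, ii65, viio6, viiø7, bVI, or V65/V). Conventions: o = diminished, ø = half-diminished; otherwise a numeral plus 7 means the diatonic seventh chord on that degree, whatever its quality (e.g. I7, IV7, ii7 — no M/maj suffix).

V7/IV

Stacked in thirds the chord is Eb-G-Bb-Db: a dominant seventh chord on Eb.
Eb is not a diatonic chord root with this quality in Eb major, but it lies a perfect fifth above Ab (IV), so the chord functions as an applied dominant of IV.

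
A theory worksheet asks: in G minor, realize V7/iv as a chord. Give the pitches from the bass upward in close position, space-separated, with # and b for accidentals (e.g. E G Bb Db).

The slash means an applied dominant: we want the dominant of iv. In G minor, iv is C minor, and its dominant is built on G.
Building a dominant seventh chord on G gives G-B-D-F.

G B D F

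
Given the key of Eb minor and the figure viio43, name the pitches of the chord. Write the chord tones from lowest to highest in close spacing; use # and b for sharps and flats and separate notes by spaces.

Ab Cb D F

In Eb minor, the leading-tone chord is built on the raised seventh degree, D.
That chord is spelled D-F-Ab-Cb.
With the 43 figure the chord is in second inversion; from the bass Ab upward in close position it reads Ab-Cb-D-F.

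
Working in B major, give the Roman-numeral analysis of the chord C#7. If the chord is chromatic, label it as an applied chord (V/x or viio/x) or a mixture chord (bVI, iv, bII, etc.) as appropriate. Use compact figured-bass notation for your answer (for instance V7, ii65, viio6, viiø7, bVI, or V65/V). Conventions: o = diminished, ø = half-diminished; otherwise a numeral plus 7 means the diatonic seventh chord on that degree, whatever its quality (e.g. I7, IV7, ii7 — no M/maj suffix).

V7/V

The pitches C#-E#-G#-B form a dominant seventh chord rooted on C#.
C# is not a diatonic chord root with this quality in B major, but it lies a perfect fifth above F# (V), so the chord functions as an applied dominant of V.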